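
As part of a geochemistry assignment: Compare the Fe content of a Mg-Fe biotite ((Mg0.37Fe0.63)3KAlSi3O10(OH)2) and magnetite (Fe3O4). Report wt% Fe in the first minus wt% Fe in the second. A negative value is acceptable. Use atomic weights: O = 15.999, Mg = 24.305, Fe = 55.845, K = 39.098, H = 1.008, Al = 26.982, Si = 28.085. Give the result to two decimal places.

-50.23 percentage points

First mineral: 105.547 g Fe in 476.865 g formula = 22.13 wt% Fe.
Second mineral: 167.535 g Fe in 231.531 g formula = 72.36 wt% Fe.
22.13% − 72.36% gives a difference of -50.23 percentage points.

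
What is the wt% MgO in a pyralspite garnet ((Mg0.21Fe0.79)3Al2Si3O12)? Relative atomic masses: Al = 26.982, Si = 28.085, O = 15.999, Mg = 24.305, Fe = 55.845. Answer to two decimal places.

M((Mg0.21Fe0.79)3Al2Si3O12) = 477.872 g/mol; M(MgO) = 40.304 g/mol.
Moles MgO per formula unit = 0.63 Mg ÷ 1 = 0.6300.
MgO fraction = (0.6300 × 40.304) / 477.872 = 25.392/477.872 = 0.0531.

5.31 wt%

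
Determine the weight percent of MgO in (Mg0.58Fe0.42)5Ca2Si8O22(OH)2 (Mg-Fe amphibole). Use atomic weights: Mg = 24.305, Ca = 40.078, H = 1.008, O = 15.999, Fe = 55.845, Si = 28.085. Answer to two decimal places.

13.30 wt%

Molar mass of (Mg0.58Fe0.42)5Ca2Si8O22(OH)2 = 2.90×24.305 + 2.10×55.845 + 2×40.078 + 8×28.085 + 24×15.999 + 2×1.008 = 878.587 g/mol.
Each formula unit contains 2.90 Mg, equivalent to 2.90/1 = 2.9000 mol MgO.
M(MgO) = 1×24.305 + 1×15.999 = 40.304 g/mol.
Mass of MgO per formula unit = 2.9000 × 40.304 = 116.882 g.
MgO wt% = 116.882 / 878.587 × 100 = 13.30%.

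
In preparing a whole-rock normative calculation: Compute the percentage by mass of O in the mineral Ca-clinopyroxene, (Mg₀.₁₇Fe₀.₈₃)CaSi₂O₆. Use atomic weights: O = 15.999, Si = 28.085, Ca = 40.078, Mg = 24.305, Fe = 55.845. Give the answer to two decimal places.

39.55 mass %

Formula mass = 0.17·24.305 + 0.83·55.845 + 1·40.078 + 2·28.085 + 6·15.999 = 242.725 g/mol, of which 95.994 g is O.
So O makes up 95.994/242.725 = 0.3955 of the mass, i.e. 39.55%.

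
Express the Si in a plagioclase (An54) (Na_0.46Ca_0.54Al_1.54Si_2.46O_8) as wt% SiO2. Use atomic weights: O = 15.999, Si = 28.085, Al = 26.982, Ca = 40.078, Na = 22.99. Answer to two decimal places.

Formula mass = 270.851 g/mol.
2.46 Si → 2.4600 mol SiO2 per formula unit; M(SiO2) = 60.083, so SiO2 mass = 147.804 g.
147.804/270.851 × 100 = 54.57 wt%.

54.57 wt%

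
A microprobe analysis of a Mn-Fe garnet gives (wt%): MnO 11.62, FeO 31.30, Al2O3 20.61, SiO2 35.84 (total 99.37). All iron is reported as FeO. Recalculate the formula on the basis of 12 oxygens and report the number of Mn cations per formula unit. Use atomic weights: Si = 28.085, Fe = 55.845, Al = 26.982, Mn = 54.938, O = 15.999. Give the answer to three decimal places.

0.819 Mn apfu

MnO: 11.62/70.937 = 0.16381 mol → 0.16381 mol Mn, 0.16381 mol O.
FeO: 31.30/71.844 = 0.43567 mol → 0.43567 mol Fe, 0.43567 mol O.
Al2O3: 20.61/101.961 = 0.20214 mol → 0.40428 mol Al, 0.60642 mol O.
SiO2: 35.84/60.083 = 0.59651 mol → 0.59651 mol Si, 1.19302 mol O.
Total oxygen = 2.39892 mol. Normalization factor = 12/2.39892 = 5.00225.
Mn per 12 O = 0.16381 × 5.00225 = 0.819.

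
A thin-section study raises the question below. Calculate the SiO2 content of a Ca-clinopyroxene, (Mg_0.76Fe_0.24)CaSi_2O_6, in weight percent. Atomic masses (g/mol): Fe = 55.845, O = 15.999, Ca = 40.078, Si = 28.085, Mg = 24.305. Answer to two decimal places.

53.62 wt%

M((Mg_0.76Fe_0.24)CaSi_2O_6) = 224.117 g/mol; M(SiO2) = 60.083 g/mol.
Moles SiO2 per formula unit = 2 Si ÷ 1 = 2.0000.
SiO2 fraction = (2.0000 × 60.083) / 224.117 = 120.166/224.117 = 0.5362.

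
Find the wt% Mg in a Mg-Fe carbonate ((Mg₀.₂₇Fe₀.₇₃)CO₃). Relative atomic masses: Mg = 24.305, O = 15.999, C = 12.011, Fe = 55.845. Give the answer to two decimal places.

6.11 weight percent

M((Mg₀.₂₇Fe₀.₇₃)CO₃) = 107.337 g/mol.
Mg contributes 0.27 × 24.305 = 6.562 g per mole.
6.562/107.337 = 0.0611 → 6.11%.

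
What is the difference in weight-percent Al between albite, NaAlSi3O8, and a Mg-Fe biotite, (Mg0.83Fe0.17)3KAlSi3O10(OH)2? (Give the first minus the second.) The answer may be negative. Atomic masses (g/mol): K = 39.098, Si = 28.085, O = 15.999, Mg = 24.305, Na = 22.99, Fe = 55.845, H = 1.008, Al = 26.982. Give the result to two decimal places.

4.06 percentage points

Al in NaAlSi3O8: molar mass 262.219 g/mol; 1×26.982 = 26.982 g → 10.29 wt%.
Al in (Mg0.83Fe0.17)3KAlSi3O10(OH)2: molar mass 433.339 g/mol; 1×26.982 = 26.982 g → 6.23 wt%.
Difference = 10.29 − 6.23 = 4.06 percentage points.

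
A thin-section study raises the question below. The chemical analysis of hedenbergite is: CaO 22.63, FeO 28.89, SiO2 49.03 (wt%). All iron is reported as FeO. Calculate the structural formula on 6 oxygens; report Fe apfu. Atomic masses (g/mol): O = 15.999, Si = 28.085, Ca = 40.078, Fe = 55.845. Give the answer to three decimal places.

CaO: 22.63/56.077 = 0.40355 mol → 0.40355 mol Ca, 0.40355 mol O.
FeO: 28.89/71.844 = 0.40212 mol → 0.40212 mol Fe, 0.40212 mol O.
SiO2: 49.03/60.083 = 0.81604 mol → 0.81604 mol Si, 1.63208 mol O.
Total oxygen = 2.43775 mol. Normalization factor = 6/2.43775 = 2.46129.
Fe per 6 O = 0.40212 × 2.46129 = 0.990.

0.990 Fe apfu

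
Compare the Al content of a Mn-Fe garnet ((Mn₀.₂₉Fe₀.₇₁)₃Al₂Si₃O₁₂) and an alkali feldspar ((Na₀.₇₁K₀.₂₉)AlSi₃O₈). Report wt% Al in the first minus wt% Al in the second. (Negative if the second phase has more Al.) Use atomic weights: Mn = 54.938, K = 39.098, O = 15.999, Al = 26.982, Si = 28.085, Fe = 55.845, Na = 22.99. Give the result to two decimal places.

0.75 percentage points

First mineral: 53.964 g Al in 496.953 g formula = 10.86 wt% Al.
Second mineral: 26.982 g Al in 266.890 g formula = 10.11 wt% Al.
10.86% − 10.11% gives a difference of 0.75 percentage points.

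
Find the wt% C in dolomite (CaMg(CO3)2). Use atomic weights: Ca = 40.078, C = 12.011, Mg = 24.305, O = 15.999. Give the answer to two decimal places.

Molar mass of CaMg(CO3)2: 1*40.078 + 1*24.305 + 2*12.011 + 6*15.999 = 184.399 g/mol.
Mass of C per formula unit: 2 × 12.011 = 24.022 g.
Weight fraction C = 24.022 / 184.399 = 0.1303.

13.03 weight percent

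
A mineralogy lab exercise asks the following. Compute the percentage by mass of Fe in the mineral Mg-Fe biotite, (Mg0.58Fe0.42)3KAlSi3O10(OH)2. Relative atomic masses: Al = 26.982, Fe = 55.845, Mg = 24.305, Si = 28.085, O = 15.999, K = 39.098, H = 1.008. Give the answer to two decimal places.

15.40 mass %

Molar mass of (Mg0.58Fe0.42)3KAlSi3O10(OH)2: 1.74×24.305 + 1.26×55.845 + 1×39.098 + 1×26.982 + 3×28.085 + 12×15.999 + 2×1.008 = 456.994 g/mol.
Mass of Fe per formula unit: 1.26 × 55.845 = 70.365 g.
Weight fraction Fe = 70.365 / 456.994 = 0.1540.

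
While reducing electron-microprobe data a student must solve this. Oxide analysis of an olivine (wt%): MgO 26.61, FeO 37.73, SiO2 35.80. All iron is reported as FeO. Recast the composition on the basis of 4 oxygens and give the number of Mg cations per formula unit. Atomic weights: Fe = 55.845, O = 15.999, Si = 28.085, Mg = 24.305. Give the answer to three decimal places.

26.61 wt% MgO ÷ 40.304 g/mol = 0.66023 mol, giving 0.66023 Mg and 0.66023 O.
37.73 wt% FeO ÷ 71.844 g/mol = 0.52517 mol, giving 0.52517 Fe and 0.52517 O.
35.80 wt% SiO2 ÷ 60.083 g/mol = 0.59584 mol, giving 0.59584 Si and 1.19168 O.
Oxygen sums to 2.37708; scaling by 4/2.37708 = 1.68274 puts the formula on 4 O.
Mg: 0.66023 × 1.68274 = 1.111 atoms per formula unit.

1.111 Mg apfu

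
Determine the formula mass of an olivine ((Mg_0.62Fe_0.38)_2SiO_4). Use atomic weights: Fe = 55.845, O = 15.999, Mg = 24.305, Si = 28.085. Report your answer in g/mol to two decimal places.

164.66 g/mol

The formula mass is the sum 1.24*24.305 + 0.76*55.845 + 1*28.085 + 4*15.999.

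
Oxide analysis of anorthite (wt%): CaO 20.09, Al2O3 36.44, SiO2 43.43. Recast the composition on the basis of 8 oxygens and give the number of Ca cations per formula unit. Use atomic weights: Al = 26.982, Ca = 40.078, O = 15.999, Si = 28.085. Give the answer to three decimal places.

0.997 Ca apfu

CaO (M=56.077): mol = 0.35826; Ca = 0.35826, O = 0.35826.
Al2O3 (M=101.961): mol = 0.35739; Al = 0.71478, O = 1.07217.
SiO2 (M=60.083): mol = 0.72283; Si = 0.72283, O = 1.44566.
ΣO = 2.87609; factor = 8/ΣO = 2.78155.
Ca apfu = 0.35826 × 2.78155 = 0.997.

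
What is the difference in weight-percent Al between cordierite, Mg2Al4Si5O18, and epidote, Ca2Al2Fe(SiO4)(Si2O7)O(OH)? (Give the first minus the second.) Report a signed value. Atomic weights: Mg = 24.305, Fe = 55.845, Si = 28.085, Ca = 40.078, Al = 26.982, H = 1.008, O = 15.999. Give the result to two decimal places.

7.28 percentage points

First mineral: 107.928 g Al in 584.945 g formula = 18.45 wt% Al.
Second mineral: 53.964 g Al in 483.215 g formula = 11.17 wt% Al.
18.45% − 11.17% gives a difference of 7.28 percentage points.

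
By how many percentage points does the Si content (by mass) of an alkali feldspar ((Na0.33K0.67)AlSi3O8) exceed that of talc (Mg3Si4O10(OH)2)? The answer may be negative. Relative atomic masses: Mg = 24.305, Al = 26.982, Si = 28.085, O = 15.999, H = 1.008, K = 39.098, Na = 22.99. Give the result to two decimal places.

1.24 percentage points

M((Na0.33K0.67)AlSi3O8) = 273.011 g/mol, so wt% Si = 84.255/273.011 × 100 = 30.86%.
M(Mg3Si4O10(OH)2) = 379.259 g/mol, so wt% Si = 112.340/379.259 × 100 = 29.62%.
30.86 − 29.62 = 1.24 pp.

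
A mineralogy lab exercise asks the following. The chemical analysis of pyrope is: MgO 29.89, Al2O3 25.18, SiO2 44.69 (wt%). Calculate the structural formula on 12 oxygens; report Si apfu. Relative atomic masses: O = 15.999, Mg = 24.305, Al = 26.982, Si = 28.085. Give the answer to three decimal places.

MgO (M=40.304): mol = 0.74161; Mg = 0.74161, O = 0.74161.
Al2O3 (M=101.961): mol = 0.24696; Al = 0.49392, O = 0.74088.
SiO2 (M=60.083): mol = 0.74380; Si = 0.74380, O = 1.48760.
ΣO = 2.97009; factor = 12/ΣO = 4.04028.
Si apfu = 0.74380 × 4.04028 = 3.005.

3.005 Si apfu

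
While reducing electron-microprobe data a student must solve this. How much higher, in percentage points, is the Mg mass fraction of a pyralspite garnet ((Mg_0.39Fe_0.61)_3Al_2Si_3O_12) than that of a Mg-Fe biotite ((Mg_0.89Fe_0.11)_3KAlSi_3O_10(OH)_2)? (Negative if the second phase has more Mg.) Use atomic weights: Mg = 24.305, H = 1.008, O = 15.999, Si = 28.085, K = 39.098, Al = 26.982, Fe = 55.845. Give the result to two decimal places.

Mg in (Mg_0.39Fe_0.61)_3Al_2Si_3O_12: molar mass 460.840 g/mol; 1.17×24.305 = 28.437 g → 6.17 wt%.
Mg in (Mg_0.89Fe_0.11)_3KAlSi_3O_10(OH)_2: molar mass 427.662 g/mol; 2.67×24.305 = 64.894 g → 15.17 wt%.
Difference = 6.17 − 15.17 = -9.00 percentage points.

-9.00 percentage points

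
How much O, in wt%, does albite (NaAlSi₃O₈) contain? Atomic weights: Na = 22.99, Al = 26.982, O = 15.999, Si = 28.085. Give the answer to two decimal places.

Formula mass = 1·22.99 + 1·26.982 + 3·28.085 + 8·15.999 = 262.219 g/mol, of which 127.992 g is O.
So O makes up 127.992/262.219 = 0.4881 of the mass, i.e. 48.81%.

48.81 wt%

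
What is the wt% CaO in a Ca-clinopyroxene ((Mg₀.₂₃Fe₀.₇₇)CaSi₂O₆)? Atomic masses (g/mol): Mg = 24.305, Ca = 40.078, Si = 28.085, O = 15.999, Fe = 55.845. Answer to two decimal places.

Molar mass of (Mg₀.₂₃Fe₀.₇₇)CaSi₂O₆ = 0.23×24.305 + 0.77×55.845 + 1×40.078 + 2×28.085 + 6×15.999 = 240.833 g/mol.
Each formula unit contains 1 Ca, equivalent to 1/1 = 1.0000 mol CaO.
M(CaO) = 1×40.078 + 1×15.999 = 56.077 g/mol.
Mass of CaO per formula unit = 1.0000 × 56.077 = 56.077 g.
CaO wt% = 56.077 / 240.833 × 100 = 23.28%.

23.28 wt%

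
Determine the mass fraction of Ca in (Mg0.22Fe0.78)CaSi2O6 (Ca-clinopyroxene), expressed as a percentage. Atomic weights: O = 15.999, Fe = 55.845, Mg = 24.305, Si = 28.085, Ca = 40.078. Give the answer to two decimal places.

16.62 wt%

Molar mass of (Mg0.22Fe0.78)CaSi2O6: 0.22*24.305 + 0.78*55.845 + 1*40.078 + 2*28.085 + 6*15.999 = 241.148 g/mol.
Mass of Ca per formula unit: 1 × 40.078 = 40.078 g.
Weight fraction Ca = 40.078 / 241.148 = 0.1662.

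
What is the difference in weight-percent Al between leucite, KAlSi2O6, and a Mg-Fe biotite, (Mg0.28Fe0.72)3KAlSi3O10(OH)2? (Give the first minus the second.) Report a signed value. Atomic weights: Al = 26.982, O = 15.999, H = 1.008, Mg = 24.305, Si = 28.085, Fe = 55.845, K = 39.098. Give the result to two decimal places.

M(KAlSi2O6) = 218.244 g/mol, so wt% Al = 26.982/218.244 × 100 = 12.36%.
M((Mg0.28Fe0.72)3KAlSi3O10(OH)2) = 485.380 g/mol, so wt% Al = 26.982/485.380 × 100 = 5.56%.
12.36 − 5.56 = 6.80 pp.

6.80 percentage points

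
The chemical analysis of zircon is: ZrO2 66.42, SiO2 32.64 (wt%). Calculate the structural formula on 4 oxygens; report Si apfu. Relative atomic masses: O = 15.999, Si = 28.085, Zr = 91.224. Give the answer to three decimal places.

1.004 Si apfu

ZrO2 (M=123.222): mol = 0.53903; Zr = 0.53903, O = 1.07806.
SiO2 (M=60.083): mol = 0.54325; Si = 0.54325, O = 1.08650.
ΣO = 2.16456; factor = 4/ΣO = 1.84795.
Si apfu = 0.54325 × 1.84795 = 1.004.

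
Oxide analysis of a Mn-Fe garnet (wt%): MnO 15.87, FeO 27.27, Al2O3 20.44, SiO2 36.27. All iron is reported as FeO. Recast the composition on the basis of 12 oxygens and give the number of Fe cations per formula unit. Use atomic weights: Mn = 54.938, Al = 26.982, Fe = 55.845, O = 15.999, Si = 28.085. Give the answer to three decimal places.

1.888 Fe apfu

15.87 wt% MnO ÷ 70.937 g/mol = 0.22372 mol, giving 0.22372 Mn and 0.22372 O.
27.27 wt% FeO ÷ 71.844 g/mol = 0.37957 mol, giving 0.37957 Fe and 0.37957 O.
20.44 wt% Al2O3 ÷ 101.961 g/mol = 0.20047 mol, giving 0.40094 Al and 0.60141 O.
36.27 wt% SiO2 ÷ 60.083 g/mol = 0.60366 mol, giving 0.60366 Si and 1.20732 O.
Oxygen sums to 2.41202; scaling by 12/2.41202 = 4.97508 puts the formula on 12 O.
Fe: 0.37957 × 4.97508 = 1.888 atoms per formula unit.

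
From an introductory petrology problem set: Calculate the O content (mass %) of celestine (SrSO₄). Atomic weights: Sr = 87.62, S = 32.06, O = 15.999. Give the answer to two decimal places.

34.84 mass %

M(SrSO₄) = 183.676 g/mol.
O contributes 4 × 15.999 = 63.996 g per mole.
63.996/183.676 = 0.3484 → 34.84%.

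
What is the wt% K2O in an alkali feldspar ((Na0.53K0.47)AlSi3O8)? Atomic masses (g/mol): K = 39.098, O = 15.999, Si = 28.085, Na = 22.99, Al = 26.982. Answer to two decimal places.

Molar mass of (Na0.53K0.47)AlSi3O8 = 0.53·22.99 + 0.47·39.098 + 1·26.982 + 3·28.085 + 8·15.999 = 269.790 g/mol.
Each formula unit contains 0.47 K, equivalent to 0.47/2 = 0.2350 mol K2O.
M(K2O) = 2×39.098 + 1×15.999 = 94.195 g/mol.
Mass of K2O per formula unit = 0.2350 × 94.195 = 22.136 g.
K2O wt% = 22.136 / 269.790 × 100 = 8.20%.

8.20 wt%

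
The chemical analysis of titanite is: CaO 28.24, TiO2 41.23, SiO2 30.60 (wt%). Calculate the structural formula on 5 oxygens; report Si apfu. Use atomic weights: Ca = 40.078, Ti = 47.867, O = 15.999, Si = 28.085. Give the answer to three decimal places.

CaO (M=56.077): mol = 0.50359; Ca = 0.50359, O = 0.50359.
TiO2 (M=79.865): mol = 0.51625; Ti = 0.51625, O = 1.03250.
SiO2 (M=60.083): mol = 0.50930; Si = 0.50930, O = 1.01860.
ΣO = 2.55469; factor = 5/ΣO = 1.95718.
Si apfu = 0.50930 × 1.95718 = 0.997.

0.997 Si apfu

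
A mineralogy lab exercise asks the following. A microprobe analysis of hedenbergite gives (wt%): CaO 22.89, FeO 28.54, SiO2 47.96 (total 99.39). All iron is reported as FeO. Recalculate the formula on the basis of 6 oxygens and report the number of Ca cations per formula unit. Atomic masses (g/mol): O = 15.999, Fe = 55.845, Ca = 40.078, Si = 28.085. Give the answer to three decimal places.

22.89 wt% CaO ÷ 56.077 g/mol = 0.40819 mol, giving 0.40819 Ca and 0.40819 O.
28.54 wt% FeO ÷ 71.844 g/mol = 0.39725 mol, giving 0.39725 Fe and 0.39725 O.
47.96 wt% SiO2 ÷ 60.083 g/mol = 0.79823 mol, giving 0.79823 Si and 1.59646 O.
Oxygen sums to 2.40190; scaling by 6/2.40190 = 2.49802 puts the formula on 6 O.
Ca: 0.40819 × 2.49802 = 1.020 atoms per formula unit.

1.020 Ca apfu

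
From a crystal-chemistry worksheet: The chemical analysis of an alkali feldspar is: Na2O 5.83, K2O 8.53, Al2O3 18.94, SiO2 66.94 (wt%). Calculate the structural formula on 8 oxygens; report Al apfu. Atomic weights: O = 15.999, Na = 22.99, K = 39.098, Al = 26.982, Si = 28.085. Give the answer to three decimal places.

1.001 Al apfu

Na2O (M=61.979): mol = 0.09406; Na = 0.18812, O = 0.09406.
K2O (M=94.195): mol = 0.09056; K = 0.18112, O = 0.09056.
Al2O3 (M=101.961): mol = 0.18576; Al = 0.37152, O = 0.55728.
SiO2 (M=60.083): mol = 1.11413; Si = 1.11413, O = 2.22826.
ΣO = 2.97016; factor = 8/ΣO = 2.69346.
Al apfu = 0.37152 × 2.69346 = 1.001.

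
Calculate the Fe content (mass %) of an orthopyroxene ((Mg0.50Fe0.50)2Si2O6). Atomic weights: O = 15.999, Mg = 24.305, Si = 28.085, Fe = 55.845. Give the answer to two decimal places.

Formula mass = 1×24.305 + 1×55.845 + 2×28.085 + 6×15.999 = 232.314 g/mol, of which 55.845 g is Fe.
So Fe makes up 55.845/232.314 = 0.2404 of the mass, i.e. 24.04%.

24.04 mass %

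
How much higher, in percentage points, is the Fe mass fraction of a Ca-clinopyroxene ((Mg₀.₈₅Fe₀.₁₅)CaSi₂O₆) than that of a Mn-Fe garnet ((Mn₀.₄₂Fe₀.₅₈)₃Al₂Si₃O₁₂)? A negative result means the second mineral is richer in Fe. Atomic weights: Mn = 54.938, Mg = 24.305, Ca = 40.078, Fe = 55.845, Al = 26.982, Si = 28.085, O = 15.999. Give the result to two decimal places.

Fe in (Mg₀.₈₅Fe₀.₁₅)CaSi₂O₆: molar mass 221.278 g/mol; 0.15×55.845 = 8.377 g → 3.79 wt%.
Fe in (Mn₀.₄₂Fe₀.₅₈)₃Al₂Si₃O₁₂: molar mass 496.599 g/mol; 1.74×55.845 = 97.170 g → 19.57 wt%.
Difference = 3.79 − 19.57 = -15.78 percentage points.

-15.78 percentage points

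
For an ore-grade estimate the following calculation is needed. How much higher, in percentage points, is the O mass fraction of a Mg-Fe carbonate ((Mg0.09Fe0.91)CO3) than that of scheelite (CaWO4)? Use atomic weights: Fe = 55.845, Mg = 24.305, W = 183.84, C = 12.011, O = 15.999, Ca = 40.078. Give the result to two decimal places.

20.24 percentage points

O in (Mg0.09Fe0.91)CO3: molar mass 113.014 g/mol; 3×15.999 = 47.997 g → 42.47 wt%.
O in CaWO4: molar mass 287.914 g/mol; 4×15.999 = 63.996 g → 22.23 wt%.
Difference = 42.47 − 22.23 = 20.24 percentage points.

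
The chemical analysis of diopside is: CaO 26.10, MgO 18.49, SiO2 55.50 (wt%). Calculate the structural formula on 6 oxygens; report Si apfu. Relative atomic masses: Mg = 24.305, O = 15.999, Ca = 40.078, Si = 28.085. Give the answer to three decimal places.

CaO (M=56.077): mol = 0.46543; Ca = 0.46543, O = 0.46543.
MgO (M=40.304): mol = 0.45876; Mg = 0.45876, O = 0.45876.
SiO2 (M=60.083): mol = 0.92372; Si = 0.92372, O = 1.84744.
ΣO = 2.77163; factor = 6/ΣO = 2.16479.
Si apfu = 0.92372 × 2.16479 = 2.000.

2.000 Si apfu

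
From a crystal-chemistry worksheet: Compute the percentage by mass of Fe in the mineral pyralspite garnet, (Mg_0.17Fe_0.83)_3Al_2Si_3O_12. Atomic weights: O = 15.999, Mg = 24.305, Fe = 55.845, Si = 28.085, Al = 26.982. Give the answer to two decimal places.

Molar mass of (Mg_0.17Fe_0.83)_3Al_2Si_3O_12: 0.51*24.305 + 2.49*55.845 + 2*26.982 + 3*28.085 + 12*15.999 = 481.657 g/mol.
Mass of Fe per formula unit: 2.49 × 55.845 = 139.054 g.
Weight fraction Fe = 139.054 / 481.657 = 0.2887.

28.87 wt%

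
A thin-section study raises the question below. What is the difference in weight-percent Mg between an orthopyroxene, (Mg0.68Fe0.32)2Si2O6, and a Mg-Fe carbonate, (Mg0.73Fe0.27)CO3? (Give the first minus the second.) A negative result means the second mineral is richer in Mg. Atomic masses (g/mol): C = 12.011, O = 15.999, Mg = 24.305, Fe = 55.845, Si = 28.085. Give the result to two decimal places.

-4.15 percentage points

First mineral: 33.055 g Mg in 220.960 g formula = 14.96 wt% Mg.
Second mineral: 17.743 g Mg in 92.829 g formula = 19.11 wt% Mg.
14.96% − 19.11% gives a difference of -4.15 percentage points.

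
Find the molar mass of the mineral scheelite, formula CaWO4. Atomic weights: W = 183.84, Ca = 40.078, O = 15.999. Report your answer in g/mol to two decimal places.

M = 1*40.078 + 1*183.84 + 4*15.999

287.91 g/mol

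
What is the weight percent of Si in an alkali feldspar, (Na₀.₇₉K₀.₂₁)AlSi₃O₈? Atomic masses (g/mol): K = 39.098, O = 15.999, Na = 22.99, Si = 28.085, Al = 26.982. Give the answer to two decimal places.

Molar mass of (Na₀.₇₉K₀.₂₁)AlSi₃O₈: 0.79*22.99 + 0.21*39.098 + 1*26.982 + 3*28.085 + 8*15.999 = 265.602 g/mol.
Mass of Si per formula unit: 3 × 28.085 = 84.255 g.
Weight fraction Si = 84.255 / 265.602 = 0.3172.

31.72 weight percent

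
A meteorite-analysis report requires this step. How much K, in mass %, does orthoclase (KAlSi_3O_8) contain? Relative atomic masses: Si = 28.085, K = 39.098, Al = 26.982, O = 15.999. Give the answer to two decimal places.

14.05 mass %

Formula mass = 1·39.098 + 1·26.982 + 3·28.085 + 8·15.999 = 278.327 g/mol, of which 39.098 g is K.
So K makes up 39.098/278.327 = 0.1405 of the mass, i.e. 14.05%.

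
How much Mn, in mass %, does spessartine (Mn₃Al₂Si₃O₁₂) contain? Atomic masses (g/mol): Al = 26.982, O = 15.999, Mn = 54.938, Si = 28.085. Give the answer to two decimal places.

33.29 mass %

Molar mass of Mn₃Al₂Si₃O₁₂: 3×54.938 + 2×26.982 + 3×28.085 + 12×15.999 = 495.021 g/mol.
Mass of Mn per formula unit: 3 × 54.938 = 164.814 g.
Weight fraction Mn = 164.814 / 495.021 = 0.3329.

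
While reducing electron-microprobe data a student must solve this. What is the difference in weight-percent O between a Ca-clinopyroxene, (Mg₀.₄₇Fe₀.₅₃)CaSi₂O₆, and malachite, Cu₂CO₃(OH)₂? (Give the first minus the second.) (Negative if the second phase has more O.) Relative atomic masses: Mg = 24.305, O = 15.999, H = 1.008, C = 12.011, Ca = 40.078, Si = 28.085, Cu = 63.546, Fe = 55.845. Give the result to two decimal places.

4.97 percentage points

First mineral: 95.994 g O in 233.263 g formula = 41.15 wt% O.
Second mineral: 79.995 g O in 221.114 g formula = 36.18 wt% O.
41.15% − 36.18% gives a difference of 4.97 percentage points.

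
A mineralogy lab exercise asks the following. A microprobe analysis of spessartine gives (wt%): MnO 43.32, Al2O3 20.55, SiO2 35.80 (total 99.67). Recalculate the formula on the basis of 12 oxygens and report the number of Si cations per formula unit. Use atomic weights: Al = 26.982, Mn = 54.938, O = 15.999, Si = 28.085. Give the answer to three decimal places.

2.971 Si apfu

43.32 wt% MnO ÷ 70.937 g/mol = 0.61068 mol, giving 0.61068 Mn and 0.61068 O.
20.55 wt% Al2O3 ÷ 101.961 g/mol = 0.20155 mol, giving 0.40310 Al and 0.60465 O.
35.80 wt% SiO2 ÷ 60.083 g/mol = 0.59584 mol, giving 0.59584 Si and 1.19168 O.
Oxygen sums to 2.40701; scaling by 12/2.40701 = 4.98544 puts the formula on 12 O.
Si: 0.59584 × 4.98544 = 2.971 atoms per formula unit.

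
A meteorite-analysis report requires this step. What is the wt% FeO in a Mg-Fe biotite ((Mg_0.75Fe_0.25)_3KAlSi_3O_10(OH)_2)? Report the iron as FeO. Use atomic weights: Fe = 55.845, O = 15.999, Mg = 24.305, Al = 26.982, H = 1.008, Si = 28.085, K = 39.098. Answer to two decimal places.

Formula mass = 440.909 g/mol.
0.75 Fe → 0.7500 mol FeO per formula unit; M(FeO) = 71.844, so FeO mass = 53.883 g.
53.883/440.909 × 100 = 12.22 wt%.

12.22 wt%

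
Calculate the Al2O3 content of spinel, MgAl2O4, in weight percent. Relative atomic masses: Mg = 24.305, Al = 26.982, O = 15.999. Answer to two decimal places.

71.67 wt%

M(MgAl2O4) = 142.265 g/mol; M(Al2O3) = 101.961 g/mol.
Moles Al2O3 per formula unit = 2 Al ÷ 2 = 1.0000.
Al2O3 fraction = (1.0000 × 101.961) / 142.265 = 101.961/142.265 = 0.7167.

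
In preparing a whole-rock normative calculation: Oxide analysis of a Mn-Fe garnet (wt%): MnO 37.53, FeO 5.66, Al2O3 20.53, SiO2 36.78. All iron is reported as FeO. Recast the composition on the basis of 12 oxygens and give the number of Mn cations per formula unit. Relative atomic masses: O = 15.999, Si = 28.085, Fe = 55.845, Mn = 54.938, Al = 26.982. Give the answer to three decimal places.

2.606 Mn apfu

MnO: 37.53/70.937 = 0.52906 mol → 0.52906 mol Mn, 0.52906 mol O.
FeO: 5.66/71.844 = 0.07878 mol → 0.07878 mol Fe, 0.07878 mol O.
Al2O3: 20.53/101.961 = 0.20135 mol → 0.40270 mol Al, 0.60405 mol O.
SiO2: 36.78/60.083 = 0.61215 mol → 0.61215 mol Si, 1.22430 mol O.
Total oxygen = 2.43619 mol. Normalization factor = 12/2.43619 = 4.92572.
Mn per 12 O = 0.52906 × 4.92572 = 2.606.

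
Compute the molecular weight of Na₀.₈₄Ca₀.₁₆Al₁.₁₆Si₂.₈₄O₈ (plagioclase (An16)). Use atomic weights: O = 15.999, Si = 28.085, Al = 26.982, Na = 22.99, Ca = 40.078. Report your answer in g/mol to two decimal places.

264.78 g/mol

Na: 0.84 × 22.99 = 19.3116
Ca: 0.16 × 40.078 = 6.4125
Al: 1.16 × 26.982 = 31.2991
Si: 2.84 × 28.085 = 79.7614
O: 8 × 15.999 = 127.9920
Summing the contributions gives the formula mass.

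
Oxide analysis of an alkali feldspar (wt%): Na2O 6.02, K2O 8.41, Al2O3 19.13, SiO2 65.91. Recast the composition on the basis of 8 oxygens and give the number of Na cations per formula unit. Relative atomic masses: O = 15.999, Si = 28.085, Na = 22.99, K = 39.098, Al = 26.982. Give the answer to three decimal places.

6.02 wt% Na2O ÷ 61.979 g/mol = 0.09713 mol, giving 0.19426 Na and 0.09713 O.
8.41 wt% K2O ÷ 94.195 g/mol = 0.08928 mol, giving 0.17856 K and 0.08928 O.
19.13 wt% Al2O3 ÷ 101.961 g/mol = 0.18762 mol, giving 0.37524 Al and 0.56286 O.
65.91 wt% SiO2 ÷ 60.083 g/mol = 1.09698 mol, giving 1.09698 Si and 2.19396 O.
Oxygen sums to 2.94323; scaling by 8/2.94323 = 2.71810 puts the formula on 8 O.
Na: 0.19426 × 2.71810 = 0.528 atoms per formula unit.

0.528 Na apfu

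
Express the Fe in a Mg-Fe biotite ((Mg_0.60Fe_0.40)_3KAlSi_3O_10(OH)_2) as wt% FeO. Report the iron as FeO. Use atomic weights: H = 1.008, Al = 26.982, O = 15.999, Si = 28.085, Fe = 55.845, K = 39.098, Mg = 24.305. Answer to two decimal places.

M((Mg_0.60Fe_0.40)_3KAlSi_3O_10(OH)_2) = 455.102 g/mol; M(FeO) = 71.844 g/mol.
Moles FeO per formula unit = 1.20 Fe ÷ 1 = 1.2000.
FeO fraction = (1.2000 × 71.844) / 455.102 = 86.213/455.102 = 0.1894.

18.94 wt%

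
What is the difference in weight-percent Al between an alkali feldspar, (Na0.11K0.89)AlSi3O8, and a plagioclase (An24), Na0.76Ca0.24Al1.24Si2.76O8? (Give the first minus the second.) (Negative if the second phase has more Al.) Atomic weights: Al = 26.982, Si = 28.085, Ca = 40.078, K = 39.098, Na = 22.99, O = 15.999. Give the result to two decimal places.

Al in (Na0.11K0.89)AlSi3O8: molar mass 276.555 g/mol; 1×26.982 = 26.982 g → 9.76 wt%.
Al in Na0.76Ca0.24Al1.24Si2.76O8: molar mass 266.055 g/mol; 1.24×26.982 = 33.458 g → 12.58 wt%.
Difference = 9.76 − 12.58 = -2.82 percentage points.

-2.82 percentage points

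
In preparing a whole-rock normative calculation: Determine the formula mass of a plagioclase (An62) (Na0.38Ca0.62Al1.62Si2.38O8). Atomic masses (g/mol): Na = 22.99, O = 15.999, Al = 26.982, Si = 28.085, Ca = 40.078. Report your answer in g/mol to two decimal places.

272.13 g/mol

The formula mass is the sum 0.38(22.99) + 0.62(40.078) + 1.62(26.982) + 2.38(28.085) + 8(15.999).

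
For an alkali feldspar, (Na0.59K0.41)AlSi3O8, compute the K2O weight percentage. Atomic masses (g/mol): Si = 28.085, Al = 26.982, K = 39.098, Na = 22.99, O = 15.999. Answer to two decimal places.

7.18 wt%

M((Na0.59K0.41)AlSi3O8) = 268.823 g/mol; M(K2O) = 94.195 g/mol.
Moles K2O per formula unit = 0.41 K ÷ 2 = 0.2050.
K2O fraction = (0.2050 × 94.195) / 268.823 = 19.310/268.823 = 0.0718.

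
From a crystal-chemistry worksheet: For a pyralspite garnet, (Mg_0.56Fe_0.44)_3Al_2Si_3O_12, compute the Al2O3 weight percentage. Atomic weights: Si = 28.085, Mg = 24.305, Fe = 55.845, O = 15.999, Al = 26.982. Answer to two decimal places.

Formula mass = 444.755 g/mol.
2 Al → 1.0000 mol Al2O3 per formula unit; M(Al2O3) = 101.961, so Al2O3 mass = 101.961 g.
101.961/444.755 × 100 = 22.93 wt%.

22.93 wt%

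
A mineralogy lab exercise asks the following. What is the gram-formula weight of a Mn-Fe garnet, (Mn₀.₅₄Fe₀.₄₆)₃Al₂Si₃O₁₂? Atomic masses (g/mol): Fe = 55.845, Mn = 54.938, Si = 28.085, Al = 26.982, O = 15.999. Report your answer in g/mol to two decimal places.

496.27 g/mol

M = 1.62(54.938) + 1.38(55.845) + 2(26.982) + 3(28.085) + 12(15.999)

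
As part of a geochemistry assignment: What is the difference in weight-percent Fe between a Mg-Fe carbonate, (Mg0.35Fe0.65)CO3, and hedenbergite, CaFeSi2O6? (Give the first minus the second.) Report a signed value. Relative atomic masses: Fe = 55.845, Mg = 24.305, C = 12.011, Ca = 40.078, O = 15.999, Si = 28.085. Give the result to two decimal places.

12.12 percentage points

First mineral: 36.299 g Fe in 104.814 g formula = 34.63 wt% Fe.
Second mineral: 55.845 g Fe in 248.087 g formula = 22.51 wt% Fe.
34.63% − 22.51% gives a difference of 12.12 percentage points.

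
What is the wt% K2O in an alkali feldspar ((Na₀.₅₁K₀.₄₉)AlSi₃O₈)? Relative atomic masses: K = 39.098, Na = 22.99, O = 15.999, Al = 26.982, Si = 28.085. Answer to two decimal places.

8.54 wt%

M((Na₀.₅₁K₀.₄₉)AlSi₃O₈) = 270.112 g/mol; M(K2O) = 94.195 g/mol.
Moles K2O per formula unit = 0.49 K ÷ 2 = 0.2450.
K2O fraction = (0.2450 × 94.195) / 270.112 = 23.078/270.112 = 0.0854.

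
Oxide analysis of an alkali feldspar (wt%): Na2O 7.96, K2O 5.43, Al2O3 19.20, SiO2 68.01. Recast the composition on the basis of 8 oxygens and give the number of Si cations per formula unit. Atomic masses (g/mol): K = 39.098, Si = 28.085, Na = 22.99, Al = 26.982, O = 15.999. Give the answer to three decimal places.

7.96 wt% Na2O ÷ 61.979 g/mol = 0.12843 mol, giving 0.25686 Na and 0.12843 O.
5.43 wt% K2O ÷ 94.195 g/mol = 0.05765 mol, giving 0.11530 K and 0.05765 O.
19.20 wt% Al2O3 ÷ 101.961 g/mol = 0.18831 mol, giving 0.37662 Al and 0.56493 O.
68.01 wt% SiO2 ÷ 60.083 g/mol = 1.13193 mol, giving 1.13193 Si and 2.26386 O.
Oxygen sums to 3.01487; scaling by 8/3.01487 = 2.65351 puts the formula on 8 O.
Si: 1.13193 × 2.65351 = 3.004 atoms per formula unit.

3.004 Si apfu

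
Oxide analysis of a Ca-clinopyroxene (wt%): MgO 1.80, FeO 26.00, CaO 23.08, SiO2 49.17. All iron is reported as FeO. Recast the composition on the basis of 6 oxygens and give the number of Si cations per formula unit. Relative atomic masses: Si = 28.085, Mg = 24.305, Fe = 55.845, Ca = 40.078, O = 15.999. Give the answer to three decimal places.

1.80 wt% MgO ÷ 40.304 g/mol = 0.04466 mol, giving 0.04466 Mg and 0.04466 O.
26.00 wt% FeO ÷ 71.844 g/mol = 0.36190 mol, giving 0.36190 Fe and 0.36190 O.
23.08 wt% CaO ÷ 56.077 g/mol = 0.41158 mol, giving 0.41158 Ca and 0.41158 O.
49.17 wt% SiO2 ÷ 60.083 g/mol = 0.81837 mol, giving 0.81837 Si and 1.63674 O.
Oxygen sums to 2.45488; scaling by 6/2.45488 = 2.44411 puts the formula on 6 O.
Si: 0.81837 × 2.44411 = 2.000 atoms per formula unit.

2.000 Si apfu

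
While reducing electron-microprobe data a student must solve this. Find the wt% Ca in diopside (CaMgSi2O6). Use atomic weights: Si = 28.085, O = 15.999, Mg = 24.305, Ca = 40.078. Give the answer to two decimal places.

Formula mass = 1×40.078 + 1×24.305 + 2×28.085 + 6×15.999 = 216.547 g/mol, of which 40.078 g is Ca.
So Ca makes up 40.078/216.547 = 0.1851 of the mass, i.e. 18.51%.

18.51 mass %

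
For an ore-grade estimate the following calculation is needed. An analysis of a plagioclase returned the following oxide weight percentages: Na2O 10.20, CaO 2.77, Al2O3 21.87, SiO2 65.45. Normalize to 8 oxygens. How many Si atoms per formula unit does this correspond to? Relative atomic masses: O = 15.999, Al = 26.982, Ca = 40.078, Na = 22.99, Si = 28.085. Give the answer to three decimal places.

2.870 Si apfu

10.20 wt% Na2O ÷ 61.979 g/mol = 0.16457 mol, giving 0.32914 Na and 0.16457 O.
2.77 wt% CaO ÷ 56.077 g/mol = 0.04940 mol, giving 0.04940 Ca and 0.04940 O.
21.87 wt% Al2O3 ÷ 101.961 g/mol = 0.21449 mol, giving 0.42898 Al and 0.64347 O.
65.45 wt% SiO2 ÷ 60.083 g/mol = 1.08933 mol, giving 1.08933 Si and 2.17866 O.
Oxygen sums to 3.03610; scaling by 8/3.03610 = 2.63496 puts the formula on 8 O.
Si: 1.08933 × 2.63496 = 2.870 atoms per formula unit.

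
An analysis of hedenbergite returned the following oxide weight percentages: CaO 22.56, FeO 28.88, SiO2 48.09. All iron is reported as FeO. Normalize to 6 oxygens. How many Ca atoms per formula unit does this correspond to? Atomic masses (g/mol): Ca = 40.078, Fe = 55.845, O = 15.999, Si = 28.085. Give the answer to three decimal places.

1.004 Ca apfu

CaO (M=56.077): mol = 0.40230; Ca = 0.40230, O = 0.40230.
FeO (M=71.844): mol = 0.40198; Fe = 0.40198, O = 0.40198.
SiO2 (M=60.083): mol = 0.80039; Si = 0.80039, O = 1.60078.
ΣO = 2.40506; factor = 6/ΣO = 2.49474.
Ca apfu = 0.40230 × 2.49474 = 1.004.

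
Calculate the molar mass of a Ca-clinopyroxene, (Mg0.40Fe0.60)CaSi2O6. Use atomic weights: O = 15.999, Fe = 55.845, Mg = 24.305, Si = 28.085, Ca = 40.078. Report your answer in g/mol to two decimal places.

M = 0.40(24.305) + 0.60(55.845) + 1(40.078) + 2(28.085) + 6(15.999)

235.47 g/mol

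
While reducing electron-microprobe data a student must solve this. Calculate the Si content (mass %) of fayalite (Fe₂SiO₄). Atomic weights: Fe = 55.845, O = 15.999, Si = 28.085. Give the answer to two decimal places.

13.78 mass %

Formula mass = 2*55.845 + 1*28.085 + 4*15.999 = 203.771 g/mol, of which 28.085 g is Si.
So Si makes up 28.085/203.771 = 0.1378 of the mass, i.e. 13.78%.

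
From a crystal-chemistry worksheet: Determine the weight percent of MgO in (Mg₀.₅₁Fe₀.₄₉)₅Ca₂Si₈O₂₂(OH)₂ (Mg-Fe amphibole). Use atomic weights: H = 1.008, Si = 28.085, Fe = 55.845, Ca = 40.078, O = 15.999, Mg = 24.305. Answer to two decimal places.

11.55 wt%

M((Mg₀.₅₁Fe₀.₄₉)₅Ca₂Si₈O₂₂(OH)₂) = 889.626 g/mol; M(MgO) = 40.304 g/mol.
Moles MgO per formula unit = 2.55 Mg ÷ 1 = 2.5500.
MgO fraction = (2.5500 × 40.304) / 889.626 = 102.775/889.626 = 0.1155.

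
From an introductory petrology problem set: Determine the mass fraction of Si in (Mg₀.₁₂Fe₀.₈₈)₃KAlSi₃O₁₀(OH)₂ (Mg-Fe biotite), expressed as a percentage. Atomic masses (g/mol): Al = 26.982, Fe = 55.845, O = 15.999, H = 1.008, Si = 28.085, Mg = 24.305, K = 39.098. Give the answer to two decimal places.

16.83 weight percent

Molar mass of (Mg₀.₁₂Fe₀.₈₈)₃KAlSi₃O₁₀(OH)₂: 0.36×24.305 + 2.64×55.845 + 1×39.098 + 1×26.982 + 3×28.085 + 12×15.999 + 2×1.008 = 500.520 g/mol.
Mass of Si per formula unit: 3 × 28.085 = 84.255 g.
Weight fraction Si = 84.255 / 500.520 = 0.1683.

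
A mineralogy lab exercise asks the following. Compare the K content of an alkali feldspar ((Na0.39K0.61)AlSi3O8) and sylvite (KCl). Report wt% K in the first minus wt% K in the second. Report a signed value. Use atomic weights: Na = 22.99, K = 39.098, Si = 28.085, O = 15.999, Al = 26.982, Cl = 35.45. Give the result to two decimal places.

First mineral: 23.850 g K in 272.045 g formula = 8.77 wt% K.
Second mineral: 39.098 g K in 74.548 g formula = 52.45 wt% K.
8.77% − 52.45% gives a difference of -43.68 percentage points.

-43.68 percentage points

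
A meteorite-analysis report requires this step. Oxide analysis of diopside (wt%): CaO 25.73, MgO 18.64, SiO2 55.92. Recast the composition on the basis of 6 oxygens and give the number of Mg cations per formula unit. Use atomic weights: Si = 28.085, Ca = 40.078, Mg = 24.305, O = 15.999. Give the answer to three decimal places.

0.997 Mg apfu

25.73 wt% CaO ÷ 56.077 g/mol = 0.45883 mol, giving 0.45883 Ca and 0.45883 O.
18.64 wt% MgO ÷ 40.304 g/mol = 0.46249 mol, giving 0.46249 Mg and 0.46249 O.
55.92 wt% SiO2 ÷ 60.083 g/mol = 0.93071 mol, giving 0.93071 Si and 1.86142 O.
Oxygen sums to 2.78274; scaling by 6/2.78274 = 2.15615 puts the formula on 6 O.
Mg: 0.46249 × 2.15615 = 0.997 atoms per formula unit.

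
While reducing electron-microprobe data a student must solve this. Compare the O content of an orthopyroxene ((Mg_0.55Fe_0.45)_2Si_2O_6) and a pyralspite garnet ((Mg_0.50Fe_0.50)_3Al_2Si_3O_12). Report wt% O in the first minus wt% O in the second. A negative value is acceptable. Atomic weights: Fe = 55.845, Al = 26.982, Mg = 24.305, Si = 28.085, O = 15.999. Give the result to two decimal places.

-0.73 percentage points

First mineral: 95.994 g O in 229.160 g formula = 41.89 wt% O.
Second mineral: 191.988 g O in 450.432 g formula = 42.62 wt% O.
41.89% − 42.62% gives a difference of -0.73 percentage points.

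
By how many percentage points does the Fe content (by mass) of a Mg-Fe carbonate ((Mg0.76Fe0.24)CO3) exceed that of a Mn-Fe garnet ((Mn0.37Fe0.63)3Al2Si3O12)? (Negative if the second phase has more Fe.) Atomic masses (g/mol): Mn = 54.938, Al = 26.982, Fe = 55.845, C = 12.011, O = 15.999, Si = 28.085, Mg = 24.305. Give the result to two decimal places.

-6.66 percentage points

M((Mg0.76Fe0.24)CO3) = 91.883 g/mol, so wt% Fe = 13.403/91.883 × 100 = 14.59%.
M((Mn0.37Fe0.63)3Al2Si3O12) = 496.735 g/mol, so wt% Fe = 105.547/496.735 × 100 = 21.25%.
14.59 − 21.25 = -6.66 pp.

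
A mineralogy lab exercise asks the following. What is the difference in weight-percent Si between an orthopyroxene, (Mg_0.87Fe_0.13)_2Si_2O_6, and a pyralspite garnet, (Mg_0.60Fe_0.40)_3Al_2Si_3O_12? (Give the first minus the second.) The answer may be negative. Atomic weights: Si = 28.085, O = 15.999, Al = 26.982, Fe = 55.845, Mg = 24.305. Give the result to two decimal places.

First mineral: 56.170 g Si in 208.974 g formula = 26.88 wt% Si.
Second mineral: 84.255 g Si in 440.970 g formula = 19.11 wt% Si.
26.88% − 19.11% gives a difference of 7.77 percentage points.

7.77 percentage points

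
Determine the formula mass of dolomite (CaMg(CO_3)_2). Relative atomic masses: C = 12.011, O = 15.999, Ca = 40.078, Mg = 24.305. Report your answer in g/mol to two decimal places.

Ca: 1 × 40.078 = 40.0780
Mg: 1 × 24.305 = 24.3050
C: 2 × 12.011 = 24.0220
O: 6 × 15.999 = 95.9940
Summing the contributions gives the formula mass.

184.40 g/mol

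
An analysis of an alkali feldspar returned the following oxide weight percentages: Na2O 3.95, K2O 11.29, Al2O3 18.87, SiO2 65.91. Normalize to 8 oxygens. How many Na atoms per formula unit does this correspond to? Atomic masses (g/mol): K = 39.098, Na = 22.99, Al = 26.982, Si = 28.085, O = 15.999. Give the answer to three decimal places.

0.348 Na apfu

Na2O: 3.95/61.979 = 0.06373 mol → 0.12746 mol Na, 0.06373 mol O.
K2O: 11.29/94.195 = 0.11986 mol → 0.23972 mol K, 0.11986 mol O.
Al2O3: 18.87/101.961 = 0.18507 mol → 0.37014 mol Al, 0.55521 mol O.
SiO2: 65.91/60.083 = 1.09698 mol → 1.09698 mol Si, 2.19396 mol O.
Total oxygen = 2.93276 mol. Normalization factor = 8/2.93276 = 2.72781.
Na per 8 O = 0.12746 × 2.72781 = 0.348.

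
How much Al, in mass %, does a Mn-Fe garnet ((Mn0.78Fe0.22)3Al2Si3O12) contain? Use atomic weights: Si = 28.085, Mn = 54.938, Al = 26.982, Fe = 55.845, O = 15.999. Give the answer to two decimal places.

10.89 mass %

Molar mass of (Mn0.78Fe0.22)3Al2Si3O12: 2.34×54.938 + 0.66×55.845 + 2×26.982 + 3×28.085 + 12×15.999 = 495.620 g/mol.
Mass of Al per formula unit: 2 × 26.982 = 53.964 g.
Weight fraction Al = 53.964 / 495.620 = 0.1089.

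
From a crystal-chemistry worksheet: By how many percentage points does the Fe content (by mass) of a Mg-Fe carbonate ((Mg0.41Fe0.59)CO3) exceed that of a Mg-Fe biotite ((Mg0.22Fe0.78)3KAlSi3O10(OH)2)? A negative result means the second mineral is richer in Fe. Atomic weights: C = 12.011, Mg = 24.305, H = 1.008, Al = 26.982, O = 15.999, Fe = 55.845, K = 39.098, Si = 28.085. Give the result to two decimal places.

Fe in (Mg0.41Fe0.59)CO3: molar mass 102.922 g/mol; 0.59×55.845 = 32.949 g → 32.01 wt%.
Fe in (Mg0.22Fe0.78)3KAlSi3O10(OH)2: molar mass 491.058 g/mol; 2.34×55.845 = 130.677 g → 26.61 wt%.
Difference = 32.01 − 26.61 = 5.40 percentage points.

5.40 percentage points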